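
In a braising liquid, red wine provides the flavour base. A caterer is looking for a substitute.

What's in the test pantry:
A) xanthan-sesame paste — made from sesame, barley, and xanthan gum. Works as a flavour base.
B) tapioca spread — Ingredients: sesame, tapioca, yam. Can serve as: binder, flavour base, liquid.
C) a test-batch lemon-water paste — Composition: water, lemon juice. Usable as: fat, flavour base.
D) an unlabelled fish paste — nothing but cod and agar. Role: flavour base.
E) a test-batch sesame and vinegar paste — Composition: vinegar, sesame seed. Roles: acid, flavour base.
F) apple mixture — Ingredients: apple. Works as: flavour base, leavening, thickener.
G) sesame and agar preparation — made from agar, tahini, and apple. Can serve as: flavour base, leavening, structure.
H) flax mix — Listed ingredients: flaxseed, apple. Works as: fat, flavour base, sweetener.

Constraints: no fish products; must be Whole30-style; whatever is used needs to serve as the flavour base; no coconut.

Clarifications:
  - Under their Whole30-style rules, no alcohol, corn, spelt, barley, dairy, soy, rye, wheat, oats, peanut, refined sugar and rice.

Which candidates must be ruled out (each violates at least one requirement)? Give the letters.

A, D

A: has barley, so not Whole30-style — reject
B: all constraints satisfied — valid
C: nothing on the exclusion list — valid
D: has cod, so not fish-free — reject
E: works as a flavour base, no fish, Whole30-style — keep
F: only apple; none excluded — keep
G: only tahini, agar and apple; none excluded — valid
H: only flaxseed and apple; none excluded — keep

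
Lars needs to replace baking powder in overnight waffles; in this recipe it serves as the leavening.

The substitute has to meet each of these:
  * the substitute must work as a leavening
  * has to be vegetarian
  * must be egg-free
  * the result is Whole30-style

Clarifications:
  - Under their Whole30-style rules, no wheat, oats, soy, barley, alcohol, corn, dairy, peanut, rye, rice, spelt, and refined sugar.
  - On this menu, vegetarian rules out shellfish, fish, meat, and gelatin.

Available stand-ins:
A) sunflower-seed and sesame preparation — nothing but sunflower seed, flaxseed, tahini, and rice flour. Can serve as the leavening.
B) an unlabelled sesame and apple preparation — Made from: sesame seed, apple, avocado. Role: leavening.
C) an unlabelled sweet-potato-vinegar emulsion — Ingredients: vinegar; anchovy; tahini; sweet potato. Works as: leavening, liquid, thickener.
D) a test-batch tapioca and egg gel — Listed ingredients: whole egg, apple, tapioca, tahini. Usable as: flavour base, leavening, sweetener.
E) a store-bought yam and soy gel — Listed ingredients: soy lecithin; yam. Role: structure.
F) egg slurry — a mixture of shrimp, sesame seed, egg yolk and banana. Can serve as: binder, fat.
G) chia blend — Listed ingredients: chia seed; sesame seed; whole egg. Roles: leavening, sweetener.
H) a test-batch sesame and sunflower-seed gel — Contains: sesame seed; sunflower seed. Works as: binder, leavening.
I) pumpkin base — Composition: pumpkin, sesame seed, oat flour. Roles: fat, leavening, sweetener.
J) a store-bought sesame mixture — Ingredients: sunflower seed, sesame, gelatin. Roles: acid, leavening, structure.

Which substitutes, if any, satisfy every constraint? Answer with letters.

B, H

A: has rice flour, so not Whole30-style — no
B: every rule checks out — OK
C: has anchovy, so not vegetarian — out
D: has whole egg, so not egg-free — reject
E: not usable as a leavening; has soy lecithin, so not Whole30-style — no
F: not usable as a leavening; has shrimp, so not vegetarian (and 1 more) — no
G: has whole egg, so not egg-free — out
H: no egg, vegetarian — keep
I: has oat flour, so not Whole30-style — out
J: has gelatin, so not vegetarian — out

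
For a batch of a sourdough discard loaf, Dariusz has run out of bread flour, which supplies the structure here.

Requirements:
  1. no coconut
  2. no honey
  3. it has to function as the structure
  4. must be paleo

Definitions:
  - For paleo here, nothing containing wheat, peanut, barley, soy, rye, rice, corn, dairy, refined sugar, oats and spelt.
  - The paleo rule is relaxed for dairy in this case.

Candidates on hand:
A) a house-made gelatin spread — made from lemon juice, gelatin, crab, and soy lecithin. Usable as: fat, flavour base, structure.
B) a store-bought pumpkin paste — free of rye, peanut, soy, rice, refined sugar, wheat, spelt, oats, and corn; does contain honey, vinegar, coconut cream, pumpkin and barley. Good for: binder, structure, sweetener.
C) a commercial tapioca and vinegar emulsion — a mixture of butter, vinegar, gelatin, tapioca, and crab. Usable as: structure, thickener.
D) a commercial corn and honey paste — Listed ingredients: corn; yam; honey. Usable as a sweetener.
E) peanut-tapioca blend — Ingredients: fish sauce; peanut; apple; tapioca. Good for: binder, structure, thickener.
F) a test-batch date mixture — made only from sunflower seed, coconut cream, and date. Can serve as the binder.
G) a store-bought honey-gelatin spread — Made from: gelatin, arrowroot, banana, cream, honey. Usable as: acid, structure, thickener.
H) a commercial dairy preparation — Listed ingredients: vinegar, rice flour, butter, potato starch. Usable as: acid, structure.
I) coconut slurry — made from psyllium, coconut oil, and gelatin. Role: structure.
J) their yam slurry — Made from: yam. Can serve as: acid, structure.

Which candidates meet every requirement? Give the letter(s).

C, J

A: has soy lecithin, so not paleo — reject
B: has barley, so not paleo; has coconut cream, so not coconut-free (and 1 more) — reject
C: dairy is permitted under the paleo carve-out; nothing else excluded — valid
D: not usable as a structure; has corn, so not paleo (and 1 more) — no
E: has peanut, so not paleo — out
F: not usable as a structure; has coconut cream, so not coconut-free — no
G: has honey, so not honey-free — no
H: has rice flour, so not paleo — no
I: has coconut oil, so not coconut-free — out
J: every rule checks out — keep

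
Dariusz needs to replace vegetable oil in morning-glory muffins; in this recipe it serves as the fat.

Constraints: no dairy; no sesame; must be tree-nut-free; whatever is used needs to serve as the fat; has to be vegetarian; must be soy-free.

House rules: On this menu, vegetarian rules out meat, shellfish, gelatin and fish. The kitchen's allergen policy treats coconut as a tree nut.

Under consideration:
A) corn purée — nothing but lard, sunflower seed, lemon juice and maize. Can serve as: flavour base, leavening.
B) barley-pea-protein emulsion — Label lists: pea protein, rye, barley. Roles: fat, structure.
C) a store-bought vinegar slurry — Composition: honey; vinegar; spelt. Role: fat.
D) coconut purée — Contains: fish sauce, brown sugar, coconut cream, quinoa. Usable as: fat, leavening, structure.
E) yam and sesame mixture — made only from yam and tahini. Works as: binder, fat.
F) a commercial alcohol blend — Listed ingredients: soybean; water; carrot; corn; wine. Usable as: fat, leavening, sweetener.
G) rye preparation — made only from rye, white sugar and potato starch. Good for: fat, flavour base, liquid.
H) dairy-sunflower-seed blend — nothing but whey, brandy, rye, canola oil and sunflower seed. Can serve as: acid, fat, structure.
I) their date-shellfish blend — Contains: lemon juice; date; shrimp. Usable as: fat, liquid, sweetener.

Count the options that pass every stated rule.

A: not usable as a fat; has lard, so not vegetarian — no
B: no sesame, tree-nut-free — OK
C: only honey, spelt and vinegar; none excluded — valid
D: has fish sauce, so not vegetarian; has coconut cream, so not tree-nut-free — out
E: has tahini, so not sesame-free — out
F: has soybean, so not soy-free — no
G: every rule checks out — OK
H: has whey, so not dairy-free — out
I: has shrimp, so not vegetarian — out

3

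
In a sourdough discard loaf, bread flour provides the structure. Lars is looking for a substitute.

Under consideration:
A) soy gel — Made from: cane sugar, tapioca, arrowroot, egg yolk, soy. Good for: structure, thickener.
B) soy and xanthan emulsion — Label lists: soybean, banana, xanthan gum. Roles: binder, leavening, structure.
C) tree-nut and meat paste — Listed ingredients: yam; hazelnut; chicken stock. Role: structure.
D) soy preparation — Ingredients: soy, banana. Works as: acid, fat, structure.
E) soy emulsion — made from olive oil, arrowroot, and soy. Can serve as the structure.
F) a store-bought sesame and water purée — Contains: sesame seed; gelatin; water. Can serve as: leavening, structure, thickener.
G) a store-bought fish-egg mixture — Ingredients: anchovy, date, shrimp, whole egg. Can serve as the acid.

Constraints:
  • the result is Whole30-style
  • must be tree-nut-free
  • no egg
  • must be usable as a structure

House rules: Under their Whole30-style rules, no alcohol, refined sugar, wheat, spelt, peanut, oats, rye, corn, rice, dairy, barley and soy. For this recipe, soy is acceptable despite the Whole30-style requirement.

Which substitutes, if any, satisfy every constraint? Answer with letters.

A: has cane sugar, so not Whole30-style; has egg yolk, so not egg-free — out
B: soy is permitted under the Whole30-style carve-out; nothing else excluded — OK
C: has hazelnut, so not tree-nut-free — out
D: soy is permitted under the Whole30-style carve-out; nothing else excluded — OK
E: soy is permitted under the Whole30-style carve-out; nothing else excluded — OK
F: all constraints satisfied — valid
G: not usable as a structure; has whole egg, so not egg-free — no

B, D, E, F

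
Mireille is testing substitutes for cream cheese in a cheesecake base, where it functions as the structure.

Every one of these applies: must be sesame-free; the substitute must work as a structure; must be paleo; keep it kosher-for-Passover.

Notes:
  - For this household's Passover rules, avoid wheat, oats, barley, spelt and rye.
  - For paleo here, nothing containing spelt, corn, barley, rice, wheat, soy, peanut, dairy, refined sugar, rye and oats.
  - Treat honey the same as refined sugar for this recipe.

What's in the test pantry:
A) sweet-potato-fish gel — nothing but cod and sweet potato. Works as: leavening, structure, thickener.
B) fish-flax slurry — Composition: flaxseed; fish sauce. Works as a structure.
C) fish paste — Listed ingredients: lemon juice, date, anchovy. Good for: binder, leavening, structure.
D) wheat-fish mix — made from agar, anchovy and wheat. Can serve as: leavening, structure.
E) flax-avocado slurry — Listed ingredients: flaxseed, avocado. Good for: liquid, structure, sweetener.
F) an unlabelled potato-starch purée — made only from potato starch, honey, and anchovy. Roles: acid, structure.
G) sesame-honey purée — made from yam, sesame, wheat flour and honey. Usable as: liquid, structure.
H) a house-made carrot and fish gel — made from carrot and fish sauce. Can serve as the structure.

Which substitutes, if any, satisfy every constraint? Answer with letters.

A: all constraints satisfied — valid
B: every rule checks out — valid
C: works as a structure, no sesame, kosher-for-Passover — OK
D: has wheat, so not kosher-for-Passover; has wheat, so not paleo — out
E: no sesame, paleo — keep
F: has honey, so not paleo — no
G: has wheat flour, so not kosher-for-Passover; has honey, so not paleo (and 1 more) — out
H: only fish sauce and carrot; none excluded — keep

A, B, C, E, H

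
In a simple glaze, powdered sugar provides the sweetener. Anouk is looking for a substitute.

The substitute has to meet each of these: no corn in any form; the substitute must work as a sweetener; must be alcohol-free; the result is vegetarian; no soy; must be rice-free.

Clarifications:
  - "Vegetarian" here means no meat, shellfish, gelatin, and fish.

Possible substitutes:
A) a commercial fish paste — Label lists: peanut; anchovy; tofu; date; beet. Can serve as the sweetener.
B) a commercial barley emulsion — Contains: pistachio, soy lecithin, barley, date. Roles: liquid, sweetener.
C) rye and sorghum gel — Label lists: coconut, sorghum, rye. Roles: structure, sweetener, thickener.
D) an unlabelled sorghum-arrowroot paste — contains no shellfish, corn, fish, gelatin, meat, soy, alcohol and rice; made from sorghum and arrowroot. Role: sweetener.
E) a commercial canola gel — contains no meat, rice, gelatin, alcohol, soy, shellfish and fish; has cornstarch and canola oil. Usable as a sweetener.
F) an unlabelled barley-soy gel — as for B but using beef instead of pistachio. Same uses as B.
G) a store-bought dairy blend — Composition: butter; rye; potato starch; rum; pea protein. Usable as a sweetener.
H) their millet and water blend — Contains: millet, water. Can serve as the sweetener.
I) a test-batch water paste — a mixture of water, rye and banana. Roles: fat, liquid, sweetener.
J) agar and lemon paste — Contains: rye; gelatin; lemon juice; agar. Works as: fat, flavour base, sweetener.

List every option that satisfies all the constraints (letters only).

C, D, H, I

A: has anchovy, so not vegetarian; has tofu, so not soy-free — no
B: has soy lecithin, so not soy-free — out
C: no soy, no rice — OK
D: nothing on the exclusion list — OK
E: has cornstarch, so not corn-free — no
F: has beef, so not vegetarian; has soy lecithin, so not soy-free — no
G: has rum, so not alcohol-free — reject
H: only millet and water; none excluded — keep
I: all constraints satisfied — valid
J: has gelatin, so not vegetarian — out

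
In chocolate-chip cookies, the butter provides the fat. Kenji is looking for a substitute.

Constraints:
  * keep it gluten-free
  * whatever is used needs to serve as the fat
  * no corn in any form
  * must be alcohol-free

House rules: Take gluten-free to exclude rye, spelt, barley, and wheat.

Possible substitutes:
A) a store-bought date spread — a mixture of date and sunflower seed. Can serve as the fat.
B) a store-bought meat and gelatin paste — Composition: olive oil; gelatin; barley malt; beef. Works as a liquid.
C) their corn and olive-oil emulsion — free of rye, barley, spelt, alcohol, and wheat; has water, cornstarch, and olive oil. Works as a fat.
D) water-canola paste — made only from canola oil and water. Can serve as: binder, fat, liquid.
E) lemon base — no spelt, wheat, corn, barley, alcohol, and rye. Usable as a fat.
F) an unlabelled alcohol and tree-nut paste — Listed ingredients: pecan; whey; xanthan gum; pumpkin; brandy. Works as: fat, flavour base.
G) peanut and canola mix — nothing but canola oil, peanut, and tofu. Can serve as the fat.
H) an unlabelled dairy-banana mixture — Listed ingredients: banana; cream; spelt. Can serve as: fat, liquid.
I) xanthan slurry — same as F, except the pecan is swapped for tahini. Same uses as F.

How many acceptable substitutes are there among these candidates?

4

A: every rule checks out — keep
B: not usable as a fat; has barley malt, so not gluten-free — reject
C: has cornstarch, so not corn-free — out
D: only canola oil and water; none excluded — valid
E: gluten-free, no corn — keep
F: has brandy, so not alcohol-free — no
G: no alcohol, no corn — valid
H: has spelt, so not gluten-free — reject
I: has brandy, so not alcohol-free — reject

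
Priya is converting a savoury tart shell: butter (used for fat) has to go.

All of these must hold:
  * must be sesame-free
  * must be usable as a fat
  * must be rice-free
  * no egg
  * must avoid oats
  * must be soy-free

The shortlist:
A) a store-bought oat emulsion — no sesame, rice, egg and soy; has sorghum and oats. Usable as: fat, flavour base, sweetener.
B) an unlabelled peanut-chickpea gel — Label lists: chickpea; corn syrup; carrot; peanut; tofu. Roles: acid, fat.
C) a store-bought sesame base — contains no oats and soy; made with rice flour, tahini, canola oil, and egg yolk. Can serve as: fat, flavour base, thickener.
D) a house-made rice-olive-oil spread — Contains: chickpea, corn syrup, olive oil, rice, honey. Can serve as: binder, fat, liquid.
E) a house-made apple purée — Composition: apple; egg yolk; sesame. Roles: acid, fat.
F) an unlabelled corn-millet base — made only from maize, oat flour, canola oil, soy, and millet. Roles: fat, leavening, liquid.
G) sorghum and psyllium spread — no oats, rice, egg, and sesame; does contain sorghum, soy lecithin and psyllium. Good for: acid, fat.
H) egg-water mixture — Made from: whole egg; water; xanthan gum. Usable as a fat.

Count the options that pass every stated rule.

0

A: has oats, so not oat-free — no
B: has tofu, so not soy-free — out
C: has egg yolk, so not egg-free; has rice flour, so not rice-free (and 1 more) — reject
D: has rice, so not rice-free — reject
E: has egg yolk, so not egg-free; has sesame, so not sesame-free — no
F: has oat flour, so not oat-free; has soy, so not soy-free — no
G: has soy lecithin, so not soy-free — reject
H: has whole egg, so not egg-free — out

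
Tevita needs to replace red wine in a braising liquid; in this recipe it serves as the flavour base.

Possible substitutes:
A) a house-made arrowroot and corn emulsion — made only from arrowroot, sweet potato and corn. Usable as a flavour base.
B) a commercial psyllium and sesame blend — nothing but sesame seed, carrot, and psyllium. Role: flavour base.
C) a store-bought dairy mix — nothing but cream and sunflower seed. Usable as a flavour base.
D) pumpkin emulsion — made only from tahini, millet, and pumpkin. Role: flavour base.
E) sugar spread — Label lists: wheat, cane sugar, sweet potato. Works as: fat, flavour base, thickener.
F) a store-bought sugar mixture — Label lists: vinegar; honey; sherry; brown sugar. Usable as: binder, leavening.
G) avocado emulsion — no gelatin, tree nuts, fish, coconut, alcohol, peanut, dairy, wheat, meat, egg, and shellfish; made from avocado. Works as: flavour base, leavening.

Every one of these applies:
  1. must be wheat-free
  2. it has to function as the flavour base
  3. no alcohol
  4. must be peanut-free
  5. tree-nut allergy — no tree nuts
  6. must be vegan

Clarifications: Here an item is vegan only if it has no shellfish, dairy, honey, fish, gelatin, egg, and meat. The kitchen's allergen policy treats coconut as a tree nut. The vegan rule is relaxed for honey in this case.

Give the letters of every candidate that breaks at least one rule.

C, E, F

A: no wheat, vegan — valid
B: no alcohol, tree-nut-free — OK
C: has cream, so not vegan — out
D: works as a flavour base, no wheat, vegan — keep
E: has wheat, so not wheat-free — reject
F: not usable as a flavour base; has sherry, so not alcohol-free — no
G: all constraints satisfied — OK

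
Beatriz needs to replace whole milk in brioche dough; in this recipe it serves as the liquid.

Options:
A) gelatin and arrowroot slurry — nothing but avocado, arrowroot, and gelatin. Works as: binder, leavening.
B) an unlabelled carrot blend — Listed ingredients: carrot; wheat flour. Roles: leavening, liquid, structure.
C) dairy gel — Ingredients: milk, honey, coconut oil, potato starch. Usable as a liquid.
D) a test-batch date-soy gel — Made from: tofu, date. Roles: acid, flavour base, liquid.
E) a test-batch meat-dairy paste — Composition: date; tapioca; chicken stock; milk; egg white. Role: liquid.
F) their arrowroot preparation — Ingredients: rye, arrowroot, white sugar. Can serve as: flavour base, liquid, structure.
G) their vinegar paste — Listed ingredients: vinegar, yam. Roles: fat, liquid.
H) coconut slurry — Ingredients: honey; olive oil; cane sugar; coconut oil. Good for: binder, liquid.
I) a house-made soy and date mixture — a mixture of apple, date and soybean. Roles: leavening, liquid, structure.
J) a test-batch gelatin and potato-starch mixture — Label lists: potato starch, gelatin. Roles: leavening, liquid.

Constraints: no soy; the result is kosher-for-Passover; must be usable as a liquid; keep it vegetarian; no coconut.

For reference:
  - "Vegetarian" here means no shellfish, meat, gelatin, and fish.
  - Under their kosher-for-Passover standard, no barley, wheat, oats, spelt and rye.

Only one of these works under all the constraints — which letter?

G

A: not usable as a liquid; has gelatin, so not vegetarian — reject
B: has wheat flour, so not kosher-for-Passover — out
C: has coconut oil, so not coconut-free — no
D: has tofu, so not soy-free — out
E: has chicken stock, so not vegetarian — reject
F: has rye, so not kosher-for-Passover — out
G: only vinegar and yam; none excluded — OK
H: has coconut oil, so not coconut-free — reject
I: has soybean, so not soy-free — out
J: has gelatin, so not vegetarian — out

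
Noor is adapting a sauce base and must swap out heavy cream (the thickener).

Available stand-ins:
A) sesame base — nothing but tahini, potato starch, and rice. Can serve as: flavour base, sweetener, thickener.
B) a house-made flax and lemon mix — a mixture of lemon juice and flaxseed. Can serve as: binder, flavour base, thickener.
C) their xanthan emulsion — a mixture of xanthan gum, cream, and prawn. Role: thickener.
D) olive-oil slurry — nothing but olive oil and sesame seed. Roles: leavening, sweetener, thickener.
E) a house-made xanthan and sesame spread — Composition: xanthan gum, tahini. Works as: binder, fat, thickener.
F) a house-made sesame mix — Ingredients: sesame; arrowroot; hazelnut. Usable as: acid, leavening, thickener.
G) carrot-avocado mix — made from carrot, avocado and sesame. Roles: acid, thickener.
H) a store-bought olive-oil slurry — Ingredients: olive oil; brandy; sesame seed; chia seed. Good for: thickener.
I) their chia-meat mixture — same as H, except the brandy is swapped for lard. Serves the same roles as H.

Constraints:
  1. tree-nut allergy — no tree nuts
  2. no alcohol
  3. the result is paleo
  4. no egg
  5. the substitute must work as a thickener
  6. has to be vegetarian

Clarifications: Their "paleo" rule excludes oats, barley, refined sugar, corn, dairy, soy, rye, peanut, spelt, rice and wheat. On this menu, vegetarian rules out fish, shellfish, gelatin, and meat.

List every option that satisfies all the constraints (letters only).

B, D, E, G

A: has rice, so not paleo — reject
B: works as a thickener, paleo, no alcohol — keep
C: has cream, so not paleo; has prawn, so not vegetarian — reject
D: only sesame seed and olive oil; none excluded — keep
E: only tahini and xanthan gum; none excluded — valid
F: has hazelnut, so not tree-nut-free — no
G: only sesame, carrot, and avocado; none excluded — valid
H: has brandy, so not alcohol-free — no
I: has lard, so not vegetarian — out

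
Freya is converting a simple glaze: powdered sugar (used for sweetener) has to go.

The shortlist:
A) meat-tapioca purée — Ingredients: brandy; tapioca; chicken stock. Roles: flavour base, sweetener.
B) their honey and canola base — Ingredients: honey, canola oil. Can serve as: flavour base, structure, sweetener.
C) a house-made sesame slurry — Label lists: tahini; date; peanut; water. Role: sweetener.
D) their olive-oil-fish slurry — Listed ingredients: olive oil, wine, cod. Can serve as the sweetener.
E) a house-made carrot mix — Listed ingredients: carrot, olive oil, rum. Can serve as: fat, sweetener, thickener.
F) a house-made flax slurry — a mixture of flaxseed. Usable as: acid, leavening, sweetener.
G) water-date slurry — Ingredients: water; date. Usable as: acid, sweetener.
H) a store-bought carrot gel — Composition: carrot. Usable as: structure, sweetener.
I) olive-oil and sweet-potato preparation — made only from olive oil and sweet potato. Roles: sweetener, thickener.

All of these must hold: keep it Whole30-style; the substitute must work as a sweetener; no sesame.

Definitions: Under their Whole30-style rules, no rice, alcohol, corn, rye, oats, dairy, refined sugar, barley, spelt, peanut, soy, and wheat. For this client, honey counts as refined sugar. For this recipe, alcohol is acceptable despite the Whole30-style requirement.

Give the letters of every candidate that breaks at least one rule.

B, C

A: alcohol is permitted under the Whole30-style carve-out; nothing else excluded — valid
B: has honey, so not Whole30-style — out
C: has peanut, so not Whole30-style; has tahini, so not sesame-free — reject
D: alcohol is permitted under the Whole30-style carve-out; nothing else excluded — keep
E: alcohol is permitted under the Whole30-style carve-out; nothing else excluded — keep
F: all constraints satisfied — keep
G: works as a sweetener, Whole30-style, no sesame — keep
H: all constraints satisfied — valid
I: no sesame, Whole30-style — keep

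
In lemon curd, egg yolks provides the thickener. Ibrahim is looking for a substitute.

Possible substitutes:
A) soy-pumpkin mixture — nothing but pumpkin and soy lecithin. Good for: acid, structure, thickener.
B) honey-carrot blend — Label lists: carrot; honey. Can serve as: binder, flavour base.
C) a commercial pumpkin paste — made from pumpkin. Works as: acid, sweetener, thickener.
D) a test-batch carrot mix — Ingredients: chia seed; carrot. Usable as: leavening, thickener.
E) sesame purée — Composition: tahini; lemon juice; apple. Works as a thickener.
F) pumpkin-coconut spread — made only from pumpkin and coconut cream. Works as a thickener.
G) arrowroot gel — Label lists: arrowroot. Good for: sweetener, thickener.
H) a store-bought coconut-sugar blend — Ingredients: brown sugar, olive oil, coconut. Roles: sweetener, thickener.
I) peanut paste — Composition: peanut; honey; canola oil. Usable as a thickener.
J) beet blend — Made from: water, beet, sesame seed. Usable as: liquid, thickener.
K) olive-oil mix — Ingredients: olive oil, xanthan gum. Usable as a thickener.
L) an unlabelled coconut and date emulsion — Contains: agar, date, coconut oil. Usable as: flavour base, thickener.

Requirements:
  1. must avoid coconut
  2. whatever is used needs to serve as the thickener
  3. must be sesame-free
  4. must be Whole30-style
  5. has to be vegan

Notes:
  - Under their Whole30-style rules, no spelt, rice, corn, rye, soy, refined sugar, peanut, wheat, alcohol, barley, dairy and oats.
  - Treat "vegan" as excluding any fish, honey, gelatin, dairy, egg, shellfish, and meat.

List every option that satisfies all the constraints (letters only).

A: has soy lecithin, so not Whole30-style — reject
B: not usable as a thickener; has honey, so not vegan — no
C: only pumpkin; none excluded — OK
D: works as a thickener, Whole30-style, vegan — keep
E: has tahini, so not sesame-free — out
F: has coconut cream, so not coconut-free — no
G: only arrowroot; none excluded — keep
H: has brown sugar, so not Whole30-style; has coconut, so not coconut-free — out
I: has peanut, so not Whole30-style; has honey, so not vegan — no
J: has sesame seed, so not sesame-free — reject
K: works as a thickener, no coconut, vegan — valid
L: has coconut oil, so not coconut-free — reject

C, D, G, K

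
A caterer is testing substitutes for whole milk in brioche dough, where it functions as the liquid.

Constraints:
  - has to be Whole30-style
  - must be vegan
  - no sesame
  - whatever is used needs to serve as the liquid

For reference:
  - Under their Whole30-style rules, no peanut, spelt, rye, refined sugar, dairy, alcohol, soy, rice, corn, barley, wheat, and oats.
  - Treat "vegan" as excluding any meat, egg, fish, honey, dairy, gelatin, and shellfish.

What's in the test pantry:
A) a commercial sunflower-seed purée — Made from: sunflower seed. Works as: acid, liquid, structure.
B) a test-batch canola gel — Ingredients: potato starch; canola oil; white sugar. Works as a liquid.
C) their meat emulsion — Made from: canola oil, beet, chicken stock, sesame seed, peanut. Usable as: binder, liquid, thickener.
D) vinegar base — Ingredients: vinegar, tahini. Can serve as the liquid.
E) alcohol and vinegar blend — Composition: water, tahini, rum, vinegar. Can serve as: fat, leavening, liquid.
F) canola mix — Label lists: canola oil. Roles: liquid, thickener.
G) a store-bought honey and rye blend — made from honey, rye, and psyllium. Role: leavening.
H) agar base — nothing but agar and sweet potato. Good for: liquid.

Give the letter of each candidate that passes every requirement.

A, F, H

A: only sunflower seed; none excluded — valid
B: has white sugar, so not Whole30-style — out
C: has peanut, so not Whole30-style; has chicken stock, so not vegan (and 1 more) — no
D: has tahini, so not sesame-free — reject
E: has rum, so not Whole30-style; has tahini, so not sesame-free — no
F: only canola oil; none excluded — keep
G: not usable as a liquid; has rye, so not Whole30-style (and 1 more) — no
H: works as a liquid, Whole30-style, vegan — OK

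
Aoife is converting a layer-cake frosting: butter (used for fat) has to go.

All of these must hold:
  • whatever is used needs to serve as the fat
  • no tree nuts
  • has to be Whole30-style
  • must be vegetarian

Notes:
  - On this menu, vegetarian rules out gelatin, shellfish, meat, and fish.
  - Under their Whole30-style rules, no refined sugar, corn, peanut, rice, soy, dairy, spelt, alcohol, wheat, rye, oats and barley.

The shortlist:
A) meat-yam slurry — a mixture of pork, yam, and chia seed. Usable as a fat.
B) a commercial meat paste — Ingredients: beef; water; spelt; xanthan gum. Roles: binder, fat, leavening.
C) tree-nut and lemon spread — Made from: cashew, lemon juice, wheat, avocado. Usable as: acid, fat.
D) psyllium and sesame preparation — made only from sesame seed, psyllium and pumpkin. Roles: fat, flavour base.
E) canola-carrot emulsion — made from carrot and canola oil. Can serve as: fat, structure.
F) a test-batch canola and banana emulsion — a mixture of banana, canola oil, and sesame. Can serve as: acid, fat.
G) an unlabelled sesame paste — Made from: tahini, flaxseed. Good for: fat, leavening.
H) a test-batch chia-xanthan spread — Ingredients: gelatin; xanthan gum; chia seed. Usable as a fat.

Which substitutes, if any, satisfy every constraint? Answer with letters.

A: has pork, so not vegetarian — no
B: has beef, so not vegetarian; has spelt, so not Whole30-style — no
C: has wheat, so not Whole30-style; has cashew, so not tree-nut-free — reject
D: nothing on the exclusion list — valid
E: nothing on the exclusion list — valid
F: nothing on the exclusion list — keep
G: only tahini and flaxseed; none excluded — valid
H: has gelatin, so not vegetarian — no

D, E, F, G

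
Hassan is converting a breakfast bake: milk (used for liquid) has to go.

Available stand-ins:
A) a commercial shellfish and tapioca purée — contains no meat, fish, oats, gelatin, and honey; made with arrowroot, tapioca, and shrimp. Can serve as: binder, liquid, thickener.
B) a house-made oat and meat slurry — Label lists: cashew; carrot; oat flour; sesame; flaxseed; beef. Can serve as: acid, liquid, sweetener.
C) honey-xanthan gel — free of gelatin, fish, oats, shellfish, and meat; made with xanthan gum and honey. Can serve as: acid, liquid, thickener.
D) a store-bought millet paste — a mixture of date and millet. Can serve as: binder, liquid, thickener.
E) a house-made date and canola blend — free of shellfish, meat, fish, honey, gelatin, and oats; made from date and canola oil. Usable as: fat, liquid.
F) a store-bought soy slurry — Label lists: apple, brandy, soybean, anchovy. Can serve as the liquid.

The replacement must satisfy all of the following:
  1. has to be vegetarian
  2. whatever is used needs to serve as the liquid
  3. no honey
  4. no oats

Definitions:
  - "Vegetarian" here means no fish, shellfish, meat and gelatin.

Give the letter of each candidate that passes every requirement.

A: has shrimp, so not vegetarian — out
B: has beef, so not vegetarian; has oat flour, so not oat-free — reject
C: has honey, so not honey-free — no
D: only date and millet; none excluded — keep
E: no honey, vegetarian — keep
F: has anchovy, so not vegetarian — out

D, E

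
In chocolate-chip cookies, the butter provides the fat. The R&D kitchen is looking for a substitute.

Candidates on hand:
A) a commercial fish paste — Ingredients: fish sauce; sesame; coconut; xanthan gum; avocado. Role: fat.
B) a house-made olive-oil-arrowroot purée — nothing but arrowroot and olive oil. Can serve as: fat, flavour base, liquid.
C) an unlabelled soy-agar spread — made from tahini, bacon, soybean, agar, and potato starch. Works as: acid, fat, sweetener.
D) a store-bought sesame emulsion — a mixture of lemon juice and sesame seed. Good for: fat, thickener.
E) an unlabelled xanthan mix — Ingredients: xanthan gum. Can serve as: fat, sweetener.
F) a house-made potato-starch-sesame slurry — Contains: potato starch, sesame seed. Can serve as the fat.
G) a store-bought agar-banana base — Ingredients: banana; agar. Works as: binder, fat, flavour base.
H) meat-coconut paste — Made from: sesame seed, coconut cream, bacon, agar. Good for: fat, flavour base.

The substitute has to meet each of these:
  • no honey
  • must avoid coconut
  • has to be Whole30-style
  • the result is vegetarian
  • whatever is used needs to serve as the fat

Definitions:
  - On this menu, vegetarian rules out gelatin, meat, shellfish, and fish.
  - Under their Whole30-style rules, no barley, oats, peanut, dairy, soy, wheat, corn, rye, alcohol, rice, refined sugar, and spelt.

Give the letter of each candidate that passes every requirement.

B, D, E, F, G

A: has fish sauce, so not vegetarian; has coconut, so not coconut-free — reject
B: only olive oil and arrowroot; none excluded — valid
C: has bacon, so not vegetarian; has soybean, so not Whole30-style — reject
D: all constraints satisfied — OK
E: nothing on the exclusion list — OK
F: Whole30-style, no honey — OK
G: every rule checks out — valid
H: has bacon, so not vegetarian; has coconut cream, so not coconut-free — out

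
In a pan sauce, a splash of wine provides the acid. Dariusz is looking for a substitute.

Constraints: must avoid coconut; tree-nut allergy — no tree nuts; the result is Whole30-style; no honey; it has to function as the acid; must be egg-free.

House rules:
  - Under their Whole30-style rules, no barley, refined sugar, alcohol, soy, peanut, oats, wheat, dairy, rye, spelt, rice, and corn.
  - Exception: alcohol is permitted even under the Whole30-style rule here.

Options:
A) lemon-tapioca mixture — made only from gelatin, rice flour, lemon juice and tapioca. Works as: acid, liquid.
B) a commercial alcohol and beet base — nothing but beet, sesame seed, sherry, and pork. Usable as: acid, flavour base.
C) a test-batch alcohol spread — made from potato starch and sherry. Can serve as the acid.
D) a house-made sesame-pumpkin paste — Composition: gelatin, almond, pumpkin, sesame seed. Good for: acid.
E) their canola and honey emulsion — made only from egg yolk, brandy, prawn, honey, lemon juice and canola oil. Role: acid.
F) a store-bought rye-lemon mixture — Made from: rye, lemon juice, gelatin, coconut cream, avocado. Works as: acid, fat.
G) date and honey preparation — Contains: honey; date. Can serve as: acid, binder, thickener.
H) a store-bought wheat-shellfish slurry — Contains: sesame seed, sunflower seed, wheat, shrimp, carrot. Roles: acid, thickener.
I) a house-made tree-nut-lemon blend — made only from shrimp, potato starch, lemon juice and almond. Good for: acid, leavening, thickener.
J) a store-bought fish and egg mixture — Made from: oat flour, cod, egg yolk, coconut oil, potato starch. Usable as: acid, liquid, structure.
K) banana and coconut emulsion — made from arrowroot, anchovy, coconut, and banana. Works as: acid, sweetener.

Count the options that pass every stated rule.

2

A: has rice flour, so not Whole30-style — no
B: alcohol is permitted under the Whole30-style carve-out; nothing else excluded — keep
C: alcohol is permitted under the Whole30-style carve-out; nothing else excluded — keep
D: has almond, so not tree-nut-free — no
E: has egg yolk, so not egg-free; has honey, so not honey-free — no
F: has rye, so not Whole30-style; has coconut cream, so not coconut-free — no
G: has honey, so not honey-free — out
H: has wheat, so not Whole30-style — reject
I: has almond, so not tree-nut-free — out
J: has oat flour, so not Whole30-style; has egg yolk, so not egg-free (and 1 more) — reject
K: has coconut, so not coconut-free — reject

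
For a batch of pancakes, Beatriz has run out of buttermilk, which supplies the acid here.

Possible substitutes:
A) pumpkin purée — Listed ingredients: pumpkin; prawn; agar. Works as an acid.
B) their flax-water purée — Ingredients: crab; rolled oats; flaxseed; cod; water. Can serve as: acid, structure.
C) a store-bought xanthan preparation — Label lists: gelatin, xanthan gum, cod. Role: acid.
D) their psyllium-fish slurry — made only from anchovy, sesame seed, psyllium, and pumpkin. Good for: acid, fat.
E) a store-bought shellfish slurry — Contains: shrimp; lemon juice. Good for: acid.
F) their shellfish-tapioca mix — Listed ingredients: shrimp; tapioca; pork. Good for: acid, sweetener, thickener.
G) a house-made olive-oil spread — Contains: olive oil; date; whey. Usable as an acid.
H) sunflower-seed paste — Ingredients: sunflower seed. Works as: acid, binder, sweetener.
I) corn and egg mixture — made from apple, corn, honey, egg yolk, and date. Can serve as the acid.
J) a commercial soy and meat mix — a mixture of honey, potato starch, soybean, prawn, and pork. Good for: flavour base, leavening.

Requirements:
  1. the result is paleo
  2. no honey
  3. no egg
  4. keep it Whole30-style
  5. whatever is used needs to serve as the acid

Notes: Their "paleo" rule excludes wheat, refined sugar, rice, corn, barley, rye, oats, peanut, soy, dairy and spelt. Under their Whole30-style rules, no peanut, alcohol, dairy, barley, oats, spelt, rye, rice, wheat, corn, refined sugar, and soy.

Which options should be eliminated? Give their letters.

B, G, I, J

A: all constraints satisfied — OK
B: has rolled oats, so not paleo; has rolled oats, so not Whole30-style — no
C: works as an acid, no honey, no egg — OK
D: every rule checks out — OK
E: all constraints satisfied — keep
F: every rule checks out — OK
G: has whey, so not paleo; has whey, so not Whole30-style — out
H: every rule checks out — keep
I: has corn, so not paleo; has corn, so not Whole30-style (and 2 more) — out
J: not usable as an acid; has soybean, so not paleo (and 2 more) — no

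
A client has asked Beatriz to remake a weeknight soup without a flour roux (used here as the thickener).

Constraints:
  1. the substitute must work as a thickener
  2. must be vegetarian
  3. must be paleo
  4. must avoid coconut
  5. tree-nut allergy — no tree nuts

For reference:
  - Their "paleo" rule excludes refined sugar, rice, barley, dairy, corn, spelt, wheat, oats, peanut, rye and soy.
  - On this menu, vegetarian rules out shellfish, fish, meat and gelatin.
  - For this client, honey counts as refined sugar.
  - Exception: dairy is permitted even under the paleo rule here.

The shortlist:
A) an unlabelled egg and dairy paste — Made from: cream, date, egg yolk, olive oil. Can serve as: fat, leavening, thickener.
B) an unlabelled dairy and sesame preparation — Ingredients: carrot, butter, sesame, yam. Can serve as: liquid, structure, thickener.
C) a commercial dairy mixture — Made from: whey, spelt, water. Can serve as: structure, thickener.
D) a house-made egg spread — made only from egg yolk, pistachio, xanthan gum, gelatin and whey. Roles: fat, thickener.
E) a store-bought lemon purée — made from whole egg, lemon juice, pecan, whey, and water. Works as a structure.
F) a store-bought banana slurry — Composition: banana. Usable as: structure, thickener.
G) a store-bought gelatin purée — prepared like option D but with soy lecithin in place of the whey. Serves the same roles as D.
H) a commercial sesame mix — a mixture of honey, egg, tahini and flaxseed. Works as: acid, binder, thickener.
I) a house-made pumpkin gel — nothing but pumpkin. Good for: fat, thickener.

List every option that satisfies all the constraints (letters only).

A, B, F, I

A: dairy is permitted under the paleo carve-out; nothing else excluded — OK
B: dairy is permitted under the paleo carve-out; nothing else excluded — OK
C: has spelt, so not paleo — no
D: has gelatin, so not vegetarian; has pistachio, so not tree-nut-free — no
E: not usable as a thickener; has pecan, so not tree-nut-free — reject
F: works as a thickener, no coconut, paleo — keep
G: has soy lecithin, so not paleo; has gelatin, so not vegetarian (and 1 more) — reject
H: has honey, so not paleo — out
I: only pumpkin; none excluded — valid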